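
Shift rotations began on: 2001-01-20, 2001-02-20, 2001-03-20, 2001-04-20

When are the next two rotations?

Gaps: 31, 28, 31 days — not constant. Every event is on the 20th of the month.
Pattern: the 20th of each month.
Next: May 2001 → 2001-05-20.
Next: June 2001 → 2001-06-20.

2001-05-20, 2001-06-20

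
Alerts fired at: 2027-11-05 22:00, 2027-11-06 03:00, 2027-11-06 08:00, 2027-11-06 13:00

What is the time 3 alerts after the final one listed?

The interval is a steady 5 hours (5, 5, 5).
2027-11-06 13:00 + 5 h = 2027-11-06 18:00.
2027-11-06 18:00 + 5 h = 2027-11-06 23:00.
2027-11-06 23:00 + 5 h = 2027-11-07 04:00.

2027-11-07 04:00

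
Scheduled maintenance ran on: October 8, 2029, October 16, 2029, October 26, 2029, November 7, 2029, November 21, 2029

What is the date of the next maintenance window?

December 7, 2029

Gaps: 8, 10, 12, 14 days — each gap is 2 larger than the previous one.
Next gap: 16 days. November 21, 2029 + 16 days = December 7, 2029.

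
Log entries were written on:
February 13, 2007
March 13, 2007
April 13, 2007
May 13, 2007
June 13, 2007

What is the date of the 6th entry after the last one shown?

The day-of-month is always 13 (28, 31, 30, 31 days between events).
So this recurs on the 13th of each month.
July 2007: July 13, 2007.
Next: August 2007 → August 13, 2007.
September 2007: September 13, 2007.
October 2007: October 13, 2007.
Next: November 2007 → November 13, 2007.
Next: December 2007 → December 13, 2007.

December 13, 2007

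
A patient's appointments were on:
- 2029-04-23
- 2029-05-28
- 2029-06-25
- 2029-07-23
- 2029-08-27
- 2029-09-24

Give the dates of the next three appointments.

Gaps: 35, 28, 28, 35, 28 days — a mix of 28 and 35. Every date is a Monday.
Each is the 4th Monday of its month.
4th Monday of October 2029: 2029-10-22.
November 2029 — 4th Monday is 2029-11-26.
4th Monday of December 2029: 2029-12-24.

2029-10-22, 2029-11-26, 2029-12-24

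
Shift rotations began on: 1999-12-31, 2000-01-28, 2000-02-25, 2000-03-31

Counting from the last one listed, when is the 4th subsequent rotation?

These are Fridays with 28, 28, 35-day gaps.
Each is the final Friday of its month — 1999-12-31 is past the 28th, so '4th Friday' doesn't fit.
Last Friday of April 2000: 2000-04-28.
Last Friday of May 2000: 2000-05-26.
June 2000 ends with Friday 2000-06-30.
July 2000 ends with Friday 2000-07-28.

2000-07-28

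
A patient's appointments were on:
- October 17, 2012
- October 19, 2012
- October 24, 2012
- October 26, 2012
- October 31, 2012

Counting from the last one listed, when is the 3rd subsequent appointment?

Gaps: 2, 5, 2, 5 days — not constant, but cyclic with period 2.
The events fall on every Wednesday and Friday.
The following Friday is November 2, 2012.
Next Wednesday: November 7, 2012.
The following Friday is November 9, 2012.

November 9, 2012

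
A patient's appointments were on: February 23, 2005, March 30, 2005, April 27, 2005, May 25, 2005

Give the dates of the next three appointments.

June 29, 2005; July 27, 2005; August 31, 2005

These are Wednesdays with 35, 28, 28-day gaps.
Each is the final Wednesday of its month — March 30, 2005 is past the 28th, so '4th Wednesday' doesn't fit.
June 2005 ends with Wednesday June 29, 2005.
July 2005 ends with Wednesday July 27, 2005.
August 2005 ends with Wednesday August 31, 2005.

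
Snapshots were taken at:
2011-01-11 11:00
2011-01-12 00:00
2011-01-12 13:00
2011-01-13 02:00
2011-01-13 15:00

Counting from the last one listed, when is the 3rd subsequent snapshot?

2011-01-15 06:00

Gaps: 13, 13, 13, 13 hours — each event is 13 hours after the previous one.
2011-01-13 15:00 + 13 h = 2011-01-14 04:00.
2011-01-14 04:00 + 13 h = 2011-01-14 17:00.
2011-01-14 17:00 + 13 h = 2011-01-15 06:00.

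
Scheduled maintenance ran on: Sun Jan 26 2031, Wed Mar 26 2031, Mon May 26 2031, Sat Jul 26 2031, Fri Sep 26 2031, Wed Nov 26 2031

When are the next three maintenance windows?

Mon Jan 26 2032, Fri Mar 26 2032, Wed May 26 2032

The day-of-month is always 26 (59, 61, 61, 62, 61 days between events).
So this recurs on the 26th of every 2 months.
Next: January 2032 → Mon Jan 26 2032.
March 2032: Fri Mar 26 2032.
Next: May 2032 → Wed May 26 2032.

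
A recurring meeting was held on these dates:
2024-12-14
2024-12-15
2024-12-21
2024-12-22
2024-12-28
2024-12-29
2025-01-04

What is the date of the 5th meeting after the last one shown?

Every event lands on a Saturday or Sunday (gaps cycle 1, 6, 1, 6, 1, 6).
So the schedule is: every Saturday and Sunday.
Next Sunday: 2025-01-05.
Next Saturday: 2025-01-11.
The following Sunday is 2025-01-12.
Next Saturday: 2025-01-18.
The following Sunday is 2025-01-19.

2025-01-19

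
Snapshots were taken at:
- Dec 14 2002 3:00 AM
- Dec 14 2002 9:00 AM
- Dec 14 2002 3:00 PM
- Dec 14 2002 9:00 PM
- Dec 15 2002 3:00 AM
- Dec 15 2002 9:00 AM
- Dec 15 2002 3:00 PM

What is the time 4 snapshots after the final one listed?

Dec 16 2002 3:00 PM

The interval is a steady 6 hours (6, 6, 6, 6, 6, 6).
Dec 15 2002 3:00 PM + 6 h = Dec 15 2002 9:00 PM.
Dec 15 2002 9:00 PM + 6 h = Dec 16 2002 3:00 AM.
Dec 16 2002 3:00 AM + 6 h = Dec 16 2002 9:00 AM.
Dec 16 2002 9:00 AM + 6 h = Dec 16 2002 3:00 PM.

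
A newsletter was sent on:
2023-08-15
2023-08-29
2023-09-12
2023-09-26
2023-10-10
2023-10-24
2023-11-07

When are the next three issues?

2023-11-21, 2023-12-05, 2023-12-19

Every event comes 14 days after the last (14, 14, 14, 14, 14, 14).
2023-11-07 + 14 days = 2023-11-21.
2023-11-21 + 14 days = 2023-12-05.
2023-12-05 + 14 days = 2023-12-19.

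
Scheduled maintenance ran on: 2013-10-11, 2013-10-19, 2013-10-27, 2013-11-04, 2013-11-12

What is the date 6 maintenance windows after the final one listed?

2013-12-30

Every event comes 8 days after the last (8, 8, 8, 8).
2013-11-12 + 8 days = 2013-11-20.
2013-11-20 + 8 days = 2013-11-28.
2013-11-28 + 8 days = 2013-12-06.
2013-12-06 + 8 days = 2013-12-14.
2013-12-14 + 8 days = 2013-12-22.
2013-12-22 + 8 days = 2013-12-30.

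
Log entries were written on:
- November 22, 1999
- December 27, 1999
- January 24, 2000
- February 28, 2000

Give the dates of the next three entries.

March 27, 2000; April 24, 2000; May 22, 2000

Gaps: 35, 28, 35 days — a mix of 28 and 35. Every date is a Monday.
Each is the 4th Monday of its month.
March 2000 — 4th Monday is March 27, 2000.
4th Monday of April 2000: April 24, 2000.
May 2000 — 4th Monday is May 22, 2000.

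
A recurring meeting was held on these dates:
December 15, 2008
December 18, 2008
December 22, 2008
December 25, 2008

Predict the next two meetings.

December 29, 2008; January 1, 2009

Every event lands on a Monday or Thursday (gaps cycle 3, 4, 3).
So the schedule is: every Monday and Thursday.
The following Monday is December 29, 2008.
The following Thursday is January 1, 2009.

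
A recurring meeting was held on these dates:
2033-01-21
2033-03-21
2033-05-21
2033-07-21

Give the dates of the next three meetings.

2033-09-21, 2033-11-21, 2034-01-21

The day-of-month is always 21 (59, 61, 61 days between events).
So this recurs on the 21st of every 2 months.
September 2033: 2033-09-21.
November 2033: 2033-11-21.
Next: January 2034 → 2034-01-21.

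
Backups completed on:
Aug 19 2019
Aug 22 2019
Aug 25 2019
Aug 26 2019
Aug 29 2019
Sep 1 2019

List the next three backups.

The gap pattern 3, 3, 1, 3, 3 repeats every 3 events.
These are the Mondays, Thursdays and Sundays of each week.
Next Monday: Sep 2 2019.
The following Thursday is Sep 5 2019.
The following Sunday is Sep 8 2019.

Sep 2 2019, Sep 5 2019, Sep 8 2019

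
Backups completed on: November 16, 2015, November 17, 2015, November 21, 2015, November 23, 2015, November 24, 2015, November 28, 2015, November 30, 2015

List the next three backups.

December 1, 2015; December 5, 2015; December 7, 2015

Gaps: 1, 4, 2, 1, 4, 2 days — not constant, but cyclic with period 3.
The events fall on every Monday, Tuesday and Saturday.
The following Tuesday is December 1, 2015.
The following Saturday is December 5, 2015.
The following Monday is December 7, 2015.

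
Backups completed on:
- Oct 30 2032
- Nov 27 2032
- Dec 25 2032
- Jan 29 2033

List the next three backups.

Feb 26 2033, Mar 26 2033, Apr 30 2033

Every date is a Saturday; gaps 28, 28, 35 days.
Each is the last Saturday of its month (at least one falls on the 29th or later, ruling out '4th Saturday').
February 2033 ends with Saturday Feb 26 2033.
Last Saturday of March 2033: Mar 26 2033.
Last Saturday of April 2033: Apr 30 2033.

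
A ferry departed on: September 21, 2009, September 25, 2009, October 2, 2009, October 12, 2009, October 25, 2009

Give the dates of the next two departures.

Gaps: 4, 7, 10, 13 days — each gap is 3 larger than the previous one.
Next gap: 16 days. October 25, 2009 + 16 days = November 10, 2009.
Next gap: 19 days. November 10, 2009 + 19 days = November 29, 2009.

November 10, 2009; November 29, 2009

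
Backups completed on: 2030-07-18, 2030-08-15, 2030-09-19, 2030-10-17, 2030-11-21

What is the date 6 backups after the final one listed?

2031-05-15

These are Thursdays at 28- or 35-day spacing (28, 35, 28, 35).
The pattern: 3rd Thursday of the month.
3rd Thursday of December 2030: 2030-12-19.
January 2031 — 3rd Thursday is 2031-01-16.
February 2031 — 3rd Thursday is 2031-02-20.
3rd Thursday of March 2031: 2031-03-20.
3rd Thursday of April 2031: 2031-04-17.
May 2031 — 3rd Thursday is 2031-05-15.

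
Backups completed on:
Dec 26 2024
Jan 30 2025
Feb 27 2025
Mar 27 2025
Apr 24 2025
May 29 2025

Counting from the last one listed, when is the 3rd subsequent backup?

These are Thursdays with 35, 28, 28, 28, 35-day gaps.
Each is the final Thursday of its month — Jan 30 2025 is past the 28th, so '4th Thursday' doesn't fit.
Last Thursday of June 2025: Jun 26 2025.
July 2025 ends with Thursday Jul 31 2025.
Last Thursday of August 2025: Aug 28 2025.

Aug 28 2025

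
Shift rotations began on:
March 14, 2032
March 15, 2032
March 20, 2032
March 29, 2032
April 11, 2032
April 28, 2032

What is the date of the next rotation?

The spacing grows by 4 each time: 1, 5, 9, 13, 17 days.
Next gap: 21 days. April 28, 2032 + 21 days = May 19, 2032.

May 19, 2032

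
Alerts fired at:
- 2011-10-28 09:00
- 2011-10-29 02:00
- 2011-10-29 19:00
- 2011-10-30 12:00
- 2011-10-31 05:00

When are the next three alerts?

Spacing: 17, 17, 17, 17 h — constant 17 h.
2011-10-31 05:00 + 17 h = 2011-10-31 22:00.
2011-10-31 22:00 + 17 h = 2011-11-01 15:00.
2011-11-01 15:00 + 17 h = 2011-11-02 08:00.

2011-10-31 22:00, 2011-11-01 15:00, 2011-11-02 08:00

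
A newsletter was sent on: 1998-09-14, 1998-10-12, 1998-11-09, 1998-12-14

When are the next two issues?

Gaps: 28, 28, 35 days — a mix of 28 and 35. Every date is a Monday.
Each is the 2nd Monday of its month.
January 1999 — 2nd Monday is 1999-01-11.
2nd Monday of February 1999: 1999-02-08.

1999-01-11, 1999-02-08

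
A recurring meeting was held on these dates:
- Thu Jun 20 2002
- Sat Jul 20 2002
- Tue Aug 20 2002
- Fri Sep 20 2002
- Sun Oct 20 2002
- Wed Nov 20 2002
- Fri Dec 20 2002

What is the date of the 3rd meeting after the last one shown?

Each date is the 20th; the gaps (30, 31, 31, 30, 31, 30) track the month lengths.
The rule is the 20th of each month.
January 2003: Mon Jan 20 2003.
Next: February 2003 → Thu Feb 20 2003.
March 2003: Thu Mar 20 2003.

Thu Mar 20 2003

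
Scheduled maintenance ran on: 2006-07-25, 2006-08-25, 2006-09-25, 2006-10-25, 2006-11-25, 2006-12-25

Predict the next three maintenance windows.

Each date is the 25th; the gaps (31, 31, 30, 31, 30) track the month lengths.
The rule is the 25th of each month.
Next: January 2007 → 2007-01-25.
February 2007: 2007-02-25.
March 2007: 2007-03-25.

2007-01-25, 2007-02-25, 2007-03-25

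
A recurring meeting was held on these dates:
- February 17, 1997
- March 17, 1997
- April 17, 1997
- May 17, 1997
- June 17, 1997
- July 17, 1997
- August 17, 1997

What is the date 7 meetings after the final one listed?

March 17, 1998

Each date is the 17th; the gaps (28, 31, 30, 31, 30, 31) track the month lengths.
The rule is the 17th of each month.
September 1997: September 17, 1997.
Next: October 1997 → October 17, 1997.
Next: November 1997 → November 17, 1997.
December 1997: December 17, 1997.
January 1998: January 17, 1998.
Next: February 1998 → February 17, 1998.
Next: March 1998 → March 17, 1998.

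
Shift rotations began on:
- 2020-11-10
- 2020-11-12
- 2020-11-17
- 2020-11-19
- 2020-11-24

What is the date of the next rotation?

Gaps: 2, 5, 2, 5 days — not constant, but cyclic with period 2.
The events fall on every Tuesday and Thursday.
Next Thursday: 2020-11-26.

2020-11-26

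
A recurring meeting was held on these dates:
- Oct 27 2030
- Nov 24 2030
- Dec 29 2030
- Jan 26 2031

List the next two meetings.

These are Sundays with 28, 35, 28-day gaps.
Each is the final Sunday of its month — Dec 29 2030 is past the 28th, so '4th Sunday' doesn't fit.
Last Sunday of February 2031: Feb 23 2031.
Last Sunday of March 2031: Mar 30 2031.

Feb 23 2031, Mar 30 2031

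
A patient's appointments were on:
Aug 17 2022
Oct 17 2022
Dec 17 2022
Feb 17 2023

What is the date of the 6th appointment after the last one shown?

Gaps: 61, 61, 62 days — not constant. Every event is on the 17th of the month.
Pattern: the 17th of every 2 months.
April 2023: Apr 17 2023.
June 2023: Jun 17 2023.
Next: August 2023 → Aug 17 2023.
October 2023: Oct 17 2023.
December 2023: Dec 17 2023.
Next: February 2024 → Feb 17 2024.

Feb 17 2024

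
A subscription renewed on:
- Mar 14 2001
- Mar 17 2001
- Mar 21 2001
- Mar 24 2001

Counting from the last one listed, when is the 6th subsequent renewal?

Every event lands on a Wednesday or Saturday (gaps cycle 3, 4, 3).
So the schedule is: every Wednesday and Saturday.
Next Wednesday: Mar 28 2001.
The following Saturday is Mar 31 2001.
Next Wednesday: Apr 4 2001.
Next Saturday: Apr 7 2001.
The following Wednesday is Apr 11 2001.
Next Saturday: Apr 14 2001.

Apr 14 2001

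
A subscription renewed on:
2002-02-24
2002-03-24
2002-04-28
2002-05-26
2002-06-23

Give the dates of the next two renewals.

Gaps: 28, 35, 28, 28 days — a mix of 28 and 35. Every date is a Sunday.
Each is the 4th Sunday of its month.
July 2002 — 4th Sunday is 2002-07-28.
August 2002 — 4th Sunday is 2002-08-25.

2002-07-28, 2002-08-25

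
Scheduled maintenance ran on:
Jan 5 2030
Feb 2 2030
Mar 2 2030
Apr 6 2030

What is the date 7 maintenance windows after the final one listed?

Nov 2 2030

All dates are Saturdays, 28, 28, 35 days apart.
Specifically, the 1st Saturday of each month.
May 2030 — 1st Saturday is May 4 2030.
June 2030 — 1st Saturday is Jun 1 2030.
July 2030 — 1st Saturday is Jul 6 2030.
August 2030 — 1st Saturday is Aug 3 2030.
September 2030 — 1st Saturday is Sep 7 2030.
1st Saturday of October 2030: Oct 5 2030.
November 2030 — 1st Saturday is Nov 2 2030.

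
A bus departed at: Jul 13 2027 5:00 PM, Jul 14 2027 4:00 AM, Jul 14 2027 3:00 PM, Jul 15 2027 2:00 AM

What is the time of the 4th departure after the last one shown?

Jul 16 2027 10:00 PM

Gaps: 11, 11, 11 hours — each event is 11 hours after the previous one.
Jul 15 2027 2:00 AM + 11 h = Jul 15 2027 1:00 PM.
Jul 15 2027 1:00 PM + 11 h = Jul 16 2027 12:00 AM.
Jul 16 2027 12:00 AM + 11 h = Jul 16 2027 11:00 AM.
Jul 16 2027 11:00 AM + 11 h = Jul 16 2027 10:00 PM.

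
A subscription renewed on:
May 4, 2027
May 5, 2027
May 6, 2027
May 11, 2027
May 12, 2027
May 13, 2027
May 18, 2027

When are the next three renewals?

The gap pattern 1, 1, 5, 1, 1, 5 repeats every 3 events.
These are the Tuesdays, Wednesdays and Thursdays of each week.
The following Wednesday is May 19, 2027.
Next Thursday: May 20, 2027.
The following Tuesday is May 25, 2027.

May 19, 2027; May 20, 2027; May 25, 2027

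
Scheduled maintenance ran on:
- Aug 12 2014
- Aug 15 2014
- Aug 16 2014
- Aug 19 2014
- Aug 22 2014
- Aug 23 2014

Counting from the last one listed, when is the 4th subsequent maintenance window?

The gap pattern 3, 1, 3, 3, 1 repeats every 3 events.
These are the Tuesdays, Fridays and Saturdays of each week.
Next Tuesday: Aug 26 2014.
Next Friday: Aug 29 2014.
The following Saturday is Aug 30 2014.
The following Tuesday is Sep 2 2014.

Sep 2 2014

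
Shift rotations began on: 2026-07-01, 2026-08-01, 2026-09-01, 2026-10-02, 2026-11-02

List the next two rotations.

The spacing is 31, 31, 31, 31 days — always 31 days.
2026-11-02 + 31 days = 2026-12-03.
2026-12-03 + 31 days = 2027-01-03.

2026-12-03, 2027-01-03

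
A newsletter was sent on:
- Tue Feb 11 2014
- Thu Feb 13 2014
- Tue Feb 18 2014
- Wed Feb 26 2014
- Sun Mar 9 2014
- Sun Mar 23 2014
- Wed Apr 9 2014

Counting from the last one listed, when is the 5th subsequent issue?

Gaps: 2, 5, 8, 11, 14, 17 days — each gap is 3 larger than the previous one.
Next gap: 20 days. Wed Apr 9 2014 + 20 days = Tue Apr 29 2014.
Next gap: 23 days. Tue Apr 29 2014 + 23 days = Thu May 22 2014.
Next gap: 26 days. Thu May 22 2014 + 26 days = Tue Jun 17 2014.
Next gap: 29 days. Tue Jun 17 2014 + 29 days = Wed Jul 16 2014.
Next gap: 32 days. Wed Jul 16 2014 + 32 days = Sun Aug 17 2014.

Sun Aug 17 2014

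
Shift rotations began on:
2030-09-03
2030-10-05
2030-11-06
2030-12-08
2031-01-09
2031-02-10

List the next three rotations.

The spacing is 32, 32, 32, 32, 32 days — always 32 days.
2031-02-10 + 32 days = 2031-03-14.
2031-03-14 + 32 days = 2031-04-15.
2031-04-15 + 32 days = 2031-05-17.

2031-03-14, 2031-04-15, 2031-05-17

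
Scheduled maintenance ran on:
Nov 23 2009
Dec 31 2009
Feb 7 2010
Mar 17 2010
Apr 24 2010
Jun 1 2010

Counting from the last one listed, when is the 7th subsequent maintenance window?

The spacing is 38, 38, 38, 38, 38 days — always 38 days.
Jun 1 2010 + 38 days = Jul 9 2010.
Jul 9 2010 + 38 days = Aug 16 2010.
Aug 16 2010 + 38 days = Sep 23 2010.
Sep 23 2010 + 38 days = Oct 31 2010.
Oct 31 2010 + 38 days = Dec 8 2010.
Dec 8 2010 + 38 days = Jan 15 2011.
Jan 15 2011 + 38 days = Feb 22 2011.

Feb 22 2011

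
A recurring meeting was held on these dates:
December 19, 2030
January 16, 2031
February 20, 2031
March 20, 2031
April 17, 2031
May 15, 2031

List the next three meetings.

All dates are Thursdays, 28, 35, 28, 28, 28 days apart.
Specifically, the 3rd Thursday of each month.
3rd Thursday of June 2031: June 19, 2031.
July 2031 — 3rd Thursday is July 17, 2031.
August 2031 — 3rd Thursday is August 21, 2031.

June 19, 2031; July 17, 2031; August 21, 2031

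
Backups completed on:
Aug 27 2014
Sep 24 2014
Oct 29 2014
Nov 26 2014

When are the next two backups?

Every date is a Wednesday; gaps 28, 35, 28 days.
Each is the last Wednesday of its month (at least one falls on the 29th or later, ruling out '4th Wednesday').
Last Wednesday of December 2014: Dec 31 2014.
Last Wednesday of January 2015: Jan 28 2015.

Dec 31 2014, Jan 28 2015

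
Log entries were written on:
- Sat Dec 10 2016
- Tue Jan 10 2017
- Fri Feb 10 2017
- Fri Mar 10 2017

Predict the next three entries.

Gaps: 31, 31, 28 days — not constant. Every event is on the 10th of the month.
Pattern: the 10th of each month.
April 2017: Mon Apr 10 2017.
May 2017: Wed May 10 2017.
June 2017: Sat Jun 10 2017.

Mon Apr 10 2017, Wed May 10 2017, Sat Jun 10 2017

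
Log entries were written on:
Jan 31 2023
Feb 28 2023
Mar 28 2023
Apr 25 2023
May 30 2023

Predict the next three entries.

Every date is a Tuesday; gaps 28, 28, 28, 35 days.
Each is the last Tuesday of its month (at least one falls on the 29th or later, ruling out '4th Tuesday').
Last Tuesday of June 2023: Jun 27 2023.
Last Tuesday of July 2023: Jul 25 2023.
Last Tuesday of August 2023: Aug 29 2023.

Jun 27 2023, Jul 25 2023, Aug 29 2023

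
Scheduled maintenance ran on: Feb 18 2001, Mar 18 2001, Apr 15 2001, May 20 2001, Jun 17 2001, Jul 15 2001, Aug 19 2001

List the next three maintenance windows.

Sep 16 2001, Oct 21 2001, Nov 18 2001

All dates are Sundays, 28, 28, 35, 28, 28, 35 days apart.
Specifically, the 3rd Sunday of each month.
3rd Sunday of September 2001: Sep 16 2001.
October 2001 — 3rd Sunday is Oct 21 2001.
November 2001 — 3rd Sunday is Nov 18 2001.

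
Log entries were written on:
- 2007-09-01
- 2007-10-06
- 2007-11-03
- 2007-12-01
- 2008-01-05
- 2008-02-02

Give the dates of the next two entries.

2008-03-01, 2008-04-05

Gaps: 35, 28, 28, 35, 28 days — a mix of 28 and 35. Every date is a Saturday.
Each is the 1st Saturday of its month.
March 2008 — 1st Saturday is 2008-03-01.
1st Saturday of April 2008: 2008-04-05.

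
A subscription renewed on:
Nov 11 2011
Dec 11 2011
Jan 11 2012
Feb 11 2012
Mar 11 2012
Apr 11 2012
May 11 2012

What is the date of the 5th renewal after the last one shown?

Oct 11 2012

Gaps: 30, 31, 31, 29, 31, 30 days — not constant. Every event is on the 11th of the month.
Pattern: the 11th of each month.
June 2012: Jun 11 2012.
July 2012: Jul 11 2012.
August 2012: Aug 11 2012.
Next: September 2012 → Sep 11 2012.
Next: October 2012 → Oct 11 2012.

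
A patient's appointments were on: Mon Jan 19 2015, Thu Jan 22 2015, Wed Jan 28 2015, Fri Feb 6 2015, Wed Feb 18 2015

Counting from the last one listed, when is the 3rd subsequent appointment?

Gaps: 3, 6, 9, 12 days — each gap is 3 larger than the previous one.
Next gap: 15 days. Wed Feb 18 2015 + 15 days = Thu Mar 5 2015.
Next gap: 18 days. Thu Mar 5 2015 + 18 days = Mon Mar 23 2015.
Next gap: 21 days. Mon Mar 23 2015 + 21 days = Mon Apr 13 2015.

Mon Apr 13 2015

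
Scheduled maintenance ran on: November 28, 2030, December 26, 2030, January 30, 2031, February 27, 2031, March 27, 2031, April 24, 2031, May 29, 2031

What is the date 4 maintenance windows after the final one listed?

September 25, 2031

These are Thursdays with 28, 35, 28, 28, 28, 35-day gaps.
Each is the final Thursday of its month — January 30, 2031 is past the 28th, so '4th Thursday' doesn't fit.
Last Thursday of June 2031: June 26, 2031.
July 2031 ends with Thursday July 31, 2031.
Last Thursday of August 2031: August 28, 2031.
Last Thursday of September 2031: September 25, 2031.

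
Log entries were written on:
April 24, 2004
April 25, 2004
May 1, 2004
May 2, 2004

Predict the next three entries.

May 8, 2004; May 9, 2004; May 15, 2004

Gaps: 1, 6, 1 days — not constant, but cyclic with period 2.
The events fall on every Saturday and Sunday.
The following Saturday is May 8, 2004.
The following Sunday is May 9, 2004.
The following Saturday is May 15, 2004.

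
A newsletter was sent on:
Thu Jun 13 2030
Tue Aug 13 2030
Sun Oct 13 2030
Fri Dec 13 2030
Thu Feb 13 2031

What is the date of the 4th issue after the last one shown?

Each date is the 13th; the gaps (61, 61, 61, 62) track the month lengths.
The rule is the 13th of every 2 months.
Next: April 2031 → Sun Apr 13 2031.
Next: June 2031 → Fri Jun 13 2031.
August 2031: Wed Aug 13 2031.
Next: October 2031 → Mon Oct 13 2031.

Mon Oct 13 2031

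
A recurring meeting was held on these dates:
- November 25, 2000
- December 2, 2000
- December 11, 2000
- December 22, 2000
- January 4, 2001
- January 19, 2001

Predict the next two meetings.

Intervals are 7, 9, 11, 13, 15 days — an arithmetic progression with common difference 2.
Next gap: 17 days. January 19, 2001 + 17 days = February 5, 2001.
Next gap: 19 days. February 5, 2001 + 19 days = February 24, 2001.

February 5, 2001; February 24, 2001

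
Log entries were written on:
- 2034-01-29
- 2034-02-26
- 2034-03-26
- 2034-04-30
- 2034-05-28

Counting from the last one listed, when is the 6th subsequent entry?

2034-11-26

These are Sundays with 28, 28, 35, 28-day gaps.
Each is the final Sunday of its month — 2034-01-29 is past the 28th, so '4th Sunday' doesn't fit.
June 2034 ends with Sunday 2034-06-25.
Last Sunday of July 2034: 2034-07-30.
Last Sunday of August 2034: 2034-08-27.
Last Sunday of September 2034: 2034-09-24.
October 2034 ends with Sunday 2034-10-29.
Last Sunday of November 2034: 2034-11-26.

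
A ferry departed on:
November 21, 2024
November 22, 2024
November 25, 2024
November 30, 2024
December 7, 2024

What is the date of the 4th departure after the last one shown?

Gaps: 1, 3, 5, 7 days — each gap is 2 larger than the previous one.
Next gap: 9 days. December 7, 2024 + 9 days = December 16, 2024.
Next gap: 11 days. December 16, 2024 + 11 days = December 27, 2024.
Next gap: 13 days. December 27, 2024 + 13 days = January 9, 2025.
Next gap: 15 days. January 9, 2025 + 15 days = January 24, 2025.

January 24, 2025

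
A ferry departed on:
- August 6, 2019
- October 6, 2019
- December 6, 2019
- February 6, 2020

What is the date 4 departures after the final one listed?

October 6, 2020

Each date is the 6th; the gaps (61, 61, 62) track the month lengths.
The rule is the 6th of every 2 months.
Next: April 2020 → April 6, 2020.
June 2020: June 6, 2020.
August 2020: August 6, 2020.
Next: October 2020 → October 6, 2020.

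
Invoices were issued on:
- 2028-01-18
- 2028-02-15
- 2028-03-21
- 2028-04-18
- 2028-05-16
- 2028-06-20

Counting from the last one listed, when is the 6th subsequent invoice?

These are Tuesdays at 28- or 35-day spacing (28, 35, 28, 28, 35).
The pattern: 3rd Tuesday of the month.
3rd Tuesday of July 2028: 2028-07-18.
3rd Tuesday of August 2028: 2028-08-15.
September 2028 — 3rd Tuesday is 2028-09-19.
October 2028 — 3rd Tuesday is 2028-10-17.
3rd Tuesday of November 2028: 2028-11-21.
3rd Tuesday of December 2028: 2028-12-19.

2028-12-19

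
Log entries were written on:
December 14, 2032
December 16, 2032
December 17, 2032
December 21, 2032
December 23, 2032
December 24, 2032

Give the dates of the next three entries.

Gaps: 2, 1, 4, 2, 1 days — not constant, but cyclic with period 3.
The events fall on every Tuesday, Thursday and Friday.
The following Tuesday is December 28, 2032.
Next Thursday: December 30, 2032.
The following Friday is December 31, 2032.

December 28, 2032; December 30, 2032; December 31, 2032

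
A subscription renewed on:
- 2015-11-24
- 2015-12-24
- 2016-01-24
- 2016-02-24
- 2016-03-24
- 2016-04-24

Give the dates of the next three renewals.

The day-of-month is always 24 (30, 31, 31, 29, 31 days between events).
So this recurs on the 24th of each month.
Next: May 2016 → 2016-05-24.
June 2016: 2016-06-24.
Next: July 2016 → 2016-07-24.

2016-05-24, 2016-06-24, 2016-07-24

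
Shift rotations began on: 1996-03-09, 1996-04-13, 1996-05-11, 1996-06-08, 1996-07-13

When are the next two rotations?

1996-08-10, 1996-09-14

These are Saturdays at 28- or 35-day spacing (35, 28, 28, 35).
The pattern: 2nd Saturday of the month.
2nd Saturday of August 1996: 1996-08-10.
2nd Saturday of September 1996: 1996-09-14.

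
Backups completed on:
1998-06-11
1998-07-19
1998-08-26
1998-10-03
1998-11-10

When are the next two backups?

1998-12-18, 1999-01-25

The spacing is 38, 38, 38, 38 days — always 38 days.
1998-11-10 + 38 days = 1998-12-18.
1998-12-18 + 38 days = 1999-01-25.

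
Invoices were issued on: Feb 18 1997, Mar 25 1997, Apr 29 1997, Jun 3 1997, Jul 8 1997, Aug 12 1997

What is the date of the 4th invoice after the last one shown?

Every event comes 35 days after the last (35, 35, 35, 35, 35).
Aug 12 1997 + 35 days = Sep 16 1997.
Sep 16 1997 + 35 days = Oct 21 1997.
Oct 21 1997 + 35 days = Nov 25 1997.
Nov 25 1997 + 35 days = Dec 30 1997.

Dec 30 1997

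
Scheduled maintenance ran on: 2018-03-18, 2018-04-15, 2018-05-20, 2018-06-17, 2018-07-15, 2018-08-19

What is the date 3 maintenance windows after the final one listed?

2018-11-18

All dates are Sundays, 28, 35, 28, 28, 35 days apart.
Specifically, the 3rd Sunday of each month.
September 2018 — 3rd Sunday is 2018-09-16.
3rd Sunday of October 2018: 2018-10-21.
3rd Sunday of November 2018: 2018-11-18.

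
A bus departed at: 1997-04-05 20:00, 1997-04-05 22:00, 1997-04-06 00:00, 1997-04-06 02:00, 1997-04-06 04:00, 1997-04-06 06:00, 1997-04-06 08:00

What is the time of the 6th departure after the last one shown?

1997-04-06 20:00

The interval is a steady 2 hours (2, 2, 2, 2, 2, 2).
1997-04-06 08:00 + 2 h = 1997-04-06 10:00.
1997-04-06 10:00 + 2 h = 1997-04-06 12:00.
1997-04-06 12:00 + 2 h = 1997-04-06 14:00.
1997-04-06 14:00 + 2 h = 1997-04-06 16:00.
1997-04-06 16:00 + 2 h = 1997-04-06 18:00.
1997-04-06 18:00 + 2 h = 1997-04-06 20:00.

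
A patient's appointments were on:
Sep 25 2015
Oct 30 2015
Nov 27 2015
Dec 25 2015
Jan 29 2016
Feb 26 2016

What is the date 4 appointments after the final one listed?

Every date is a Friday; gaps 35, 28, 28, 35, 28 days.
Each is the last Friday of its month (at least one falls on the 29th or later, ruling out '4th Friday').
Last Friday of March 2016: Mar 25 2016.
Last Friday of April 2016: Apr 29 2016.
May 2016 ends with Friday May 27 2016.
Last Friday of June 2016: Jun 24 2016.

Jun 24 2016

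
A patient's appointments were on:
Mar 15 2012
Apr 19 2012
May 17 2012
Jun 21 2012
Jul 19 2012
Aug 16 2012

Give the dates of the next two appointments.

Sep 20 2012, Oct 18 2012

All dates are Thursdays, 35, 28, 35, 28, 28 days apart.
Specifically, the 3rd Thursday of each month.
September 2012 — 3rd Thursday is Sep 20 2012.
October 2012 — 3rd Thursday is Oct 18 2012.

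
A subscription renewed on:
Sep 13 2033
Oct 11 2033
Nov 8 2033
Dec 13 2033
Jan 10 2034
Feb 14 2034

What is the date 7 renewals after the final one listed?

Sep 12 2034

These are Tuesdays at 28- or 35-day spacing (28, 28, 35, 28, 35).
The pattern: 2nd Tuesday of the month.
March 2034 — 2nd Tuesday is Mar 14 2034.
April 2034 — 2nd Tuesday is Apr 11 2034.
2nd Tuesday of May 2034: May 9 2034.
2nd Tuesday of June 2034: Jun 13 2034.
2nd Tuesday of July 2034: Jul 11 2034.
August 2034 — 2nd Tuesday is Aug 8 2034.
2nd Tuesday of September 2034: Sep 12 2034.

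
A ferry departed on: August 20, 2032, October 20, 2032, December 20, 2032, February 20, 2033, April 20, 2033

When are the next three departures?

June 20, 2033; August 20, 2033; October 20, 2033

Each date is the 20th; the gaps (61, 61, 62, 59) track the month lengths.
The rule is the 20th of every 2 months.
Next: June 2033 → June 20, 2033.
August 2033: August 20, 2033.
Next: October 2033 → October 20, 2033.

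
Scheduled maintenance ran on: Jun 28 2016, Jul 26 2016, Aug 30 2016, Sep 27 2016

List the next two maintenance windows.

All Tuesdays; the gaps (28, 35, 28) vary with month length.
This is the last Tuesday of each month.
Last Tuesday of October 2016: Oct 25 2016.
Last Tuesday of November 2016: Nov 29 2016.

Oct 25 2016, Nov 29 2016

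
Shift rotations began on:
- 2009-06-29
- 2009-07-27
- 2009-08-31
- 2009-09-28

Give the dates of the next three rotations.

All Mondays; the gaps (28, 35, 28) vary with month length.
This is the last Monday of each month.
Last Monday of October 2009: 2009-10-26.
Last Monday of November 2009: 2009-11-30.
Last Monday of December 2009: 2009-12-28.

2009-10-26, 2009-11-30, 2009-12-28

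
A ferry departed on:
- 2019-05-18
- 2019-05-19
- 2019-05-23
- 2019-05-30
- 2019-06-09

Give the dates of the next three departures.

Intervals are 1, 4, 7, 10 days — an arithmetic progression with common difference 3.
Next gap: 13 days. 2019-06-09 + 13 days = 2019-06-22.
Next gap: 16 days. 2019-06-22 + 16 days = 2019-07-08.
Next gap: 19 days. 2019-07-08 + 19 days = 2019-07-27.

2019-06-22, 2019-07-08, 2019-07-27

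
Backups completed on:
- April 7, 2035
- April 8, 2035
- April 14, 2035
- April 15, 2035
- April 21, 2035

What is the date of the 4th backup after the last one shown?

Gaps: 1, 6, 1, 6 days — not constant, but cyclic with period 2.
The events fall on every Saturday and Sunday.
The following Sunday is April 22, 2035.
Next Saturday: April 28, 2035.
Next Sunday: April 29, 2035.
The following Saturday is May 5, 2035.

May 5, 2035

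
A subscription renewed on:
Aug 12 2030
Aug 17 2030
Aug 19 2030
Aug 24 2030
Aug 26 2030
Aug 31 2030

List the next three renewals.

Sep 2 2030, Sep 7 2030, Sep 9 2030

Gaps: 5, 2, 5, 2, 5 days — not constant, but cyclic with period 2.
The events fall on every Monday and Saturday.
Next Monday: Sep 2 2030.
The following Saturday is Sep 7 2030.
The following Monday is Sep 9 2030.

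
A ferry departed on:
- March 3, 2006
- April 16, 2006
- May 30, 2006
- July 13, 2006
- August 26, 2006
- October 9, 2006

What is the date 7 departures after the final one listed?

August 13, 2007

Every event comes 44 days after the last (44, 44, 44, 44, 44).
October 9, 2006 + 44 days = November 22, 2006.
November 22, 2006 + 44 days = January 5, 2007.
January 5, 2007 + 44 days = February 18, 2007.
February 18, 2007 + 44 days = April 3, 2007.
April 3, 2007 + 44 days = May 17, 2007.
May 17, 2007 + 44 days = June 30, 2007.
June 30, 2007 + 44 days = August 13, 2007.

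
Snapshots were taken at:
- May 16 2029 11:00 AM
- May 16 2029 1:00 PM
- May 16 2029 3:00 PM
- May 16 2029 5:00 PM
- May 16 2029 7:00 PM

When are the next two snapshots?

May 16 2029 9:00 PM, May 16 2029 11:00 PM

Gaps: 2, 2, 2, 2 hours — each event is 2 hours after the previous one.
May 16 2029 7:00 PM + 2 h = May 16 2029 9:00 PM.
May 16 2029 9:00 PM + 2 h = May 16 2029 11:00 PM.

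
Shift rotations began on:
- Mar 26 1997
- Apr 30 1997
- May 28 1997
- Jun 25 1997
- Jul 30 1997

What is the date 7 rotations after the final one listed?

Feb 25 1998

These are Wednesdays with 35, 28, 28, 35-day gaps.
Each is the final Wednesday of its month — Apr 30 1997 is past the 28th, so '4th Wednesday' doesn't fit.
August 1997 ends with Wednesday Aug 27 1997.
September 1997 ends with Wednesday Sep 24 1997.
October 1997 ends with Wednesday Oct 29 1997.
November 1997 ends with Wednesday Nov 26 1997.
Last Wednesday of December 1997: Dec 31 1997.
Last Wednesday of January 1998: Jan 28 1998.
February 1998 ends with Wednesday Feb 25 1998.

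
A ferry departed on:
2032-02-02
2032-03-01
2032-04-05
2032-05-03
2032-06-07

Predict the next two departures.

All dates are Mondays, 28, 35, 28, 35 days apart.
Specifically, the 1st Monday of each month.
1st Monday of July 2032: 2032-07-05.
August 2032 — 1st Monday is 2032-08-02.

2032-07-05, 2032-08-02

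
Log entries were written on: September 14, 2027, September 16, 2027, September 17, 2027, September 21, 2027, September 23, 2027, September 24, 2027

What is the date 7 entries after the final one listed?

October 12, 2027

The gap pattern 2, 1, 4, 2, 1 repeats every 3 events.
These are the Tuesdays, Thursdays and Fridays of each week.
Next Tuesday: September 28, 2027.
The following Thursday is September 30, 2027.
The following Friday is October 1, 2027.
The following Tuesday is October 5, 2027.
The following Thursday is October 7, 2027.
The following Friday is October 8, 2027.
The following Tuesday is October 12, 2027.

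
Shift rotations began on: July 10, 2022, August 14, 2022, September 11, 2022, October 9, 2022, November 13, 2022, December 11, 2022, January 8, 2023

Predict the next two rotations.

February 12, 2023; March 12, 2023

Gaps: 35, 28, 28, 35, 28, 28 days — a mix of 28 and 35. Every date is a Sunday.
Each is the 2nd Sunday of its month.
2nd Sunday of February 2023: February 12, 2023.
2nd Sunday of March 2023: March 12, 2023.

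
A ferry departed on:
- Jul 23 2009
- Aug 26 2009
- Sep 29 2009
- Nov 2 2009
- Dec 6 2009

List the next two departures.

Every event comes 34 days after the last (34, 34, 34, 34).
Dec 6 2009 + 34 days = Jan 9 2010.
Jan 9 2010 + 34 days = Feb 12 2010.

Jan 9 2010, Feb 12 2010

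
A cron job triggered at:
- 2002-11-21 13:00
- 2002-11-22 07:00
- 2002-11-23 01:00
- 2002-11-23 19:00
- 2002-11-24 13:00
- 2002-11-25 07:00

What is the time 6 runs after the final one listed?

Gaps: 18, 18, 18, 18, 18 hours — each event is 18 hours after the previous one.
2002-11-25 07:00 + 18 h = 2002-11-26 01:00.
2002-11-26 01:00 + 18 h = 2002-11-26 19:00.
2002-11-26 19:00 + 18 h = 2002-11-27 13:00.
2002-11-27 13:00 + 18 h = 2002-11-28 07:00.
2002-11-28 07:00 + 18 h = 2002-11-29 01:00.
2002-11-29 01:00 + 18 h = 2002-11-29 19:00.

2002-11-29 19:00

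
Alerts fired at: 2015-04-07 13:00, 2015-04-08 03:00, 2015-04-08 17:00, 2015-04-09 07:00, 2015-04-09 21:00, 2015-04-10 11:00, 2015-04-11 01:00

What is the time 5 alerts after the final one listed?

2015-04-13 23:00

The interval is a steady 14 hours (14, 14, 14, 14, 14, 14).
2015-04-11 01:00 + 14 h = 2015-04-11 15:00.
2015-04-11 15:00 + 14 h = 2015-04-12 05:00.
2015-04-12 05:00 + 14 h = 2015-04-12 19:00.
2015-04-12 19:00 + 14 h = 2015-04-13 09:00.
2015-04-13 09:00 + 14 h = 2015-04-13 23:00.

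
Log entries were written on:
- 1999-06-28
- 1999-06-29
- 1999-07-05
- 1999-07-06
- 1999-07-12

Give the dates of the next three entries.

The gap pattern 1, 6, 1, 6 repeats every 2 events.
These are the Mondays and Tuesdays of each week.
The following Tuesday is 1999-07-13.
The following Monday is 1999-07-19.
The following Tuesday is 1999-07-20.

1999-07-13, 1999-07-19, 1999-07-20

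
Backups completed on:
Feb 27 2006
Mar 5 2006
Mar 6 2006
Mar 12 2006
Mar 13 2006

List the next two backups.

The gap pattern 6, 1, 6, 1 repeats every 2 events.
These are the Mondays and Sundays of each week.
The following Sunday is Mar 19 2006.
Next Monday: Mar 20 2006.

Mar 19 2006, Mar 20 2006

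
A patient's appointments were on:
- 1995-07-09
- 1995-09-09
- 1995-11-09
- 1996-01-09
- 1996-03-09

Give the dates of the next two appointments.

1996-05-09, 1996-07-09

The day-of-month is always 9 (62, 61, 61, 60 days between events).
So this recurs on the 9th of every 2 months.
May 1996: 1996-05-09.
July 1996: 1996-07-09.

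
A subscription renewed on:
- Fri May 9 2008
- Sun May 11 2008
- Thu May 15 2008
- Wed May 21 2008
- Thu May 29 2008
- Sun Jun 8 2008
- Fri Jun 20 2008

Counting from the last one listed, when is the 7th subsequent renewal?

Fri Nov 7 2008

Gaps: 2, 4, 6, 8, 10, 12 days — each gap is 2 larger than the previous one.
Next gap: 14 days. Fri Jun 20 2008 + 14 days = Fri Jul 4 2008.
Next gap: 16 days. Fri Jul 4 2008 + 16 days = Sun Jul 20 2008.
Next gap: 18 days. Sun Jul 20 2008 + 18 days = Thu Aug 7 2008.
Next gap: 20 days. Thu Aug 7 2008 + 20 days = Wed Aug 27 2008.
Next gap: 22 days. Wed Aug 27 2008 + 22 days = Thu Sep 18 2008.
Next gap: 24 days. Thu Sep 18 2008 + 24 days = Sun Oct 12 2008.
Next gap: 26 days. Sun Oct 12 2008 + 26 days = Fri Nov 7 2008.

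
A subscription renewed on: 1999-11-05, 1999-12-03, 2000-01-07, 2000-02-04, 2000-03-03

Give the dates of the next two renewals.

Gaps: 28, 35, 28, 28 days — a mix of 28 and 35. Every date is a Friday.
Each is the 1st Friday of its month.
1st Friday of April 2000: 2000-04-07.
May 2000 — 1st Friday is 2000-05-05.

2000-04-07, 2000-05-05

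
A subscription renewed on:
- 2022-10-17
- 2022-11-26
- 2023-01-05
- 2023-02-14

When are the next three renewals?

Gaps between consecutive events: 40, 40, 40 days — a constant 40-day interval.
2023-02-14 + 40 days = 2023-03-26.
2023-03-26 + 40 days = 2023-05-05.
2023-05-05 + 40 days = 2023-06-14.

2023-03-26, 2023-05-05, 2023-06-14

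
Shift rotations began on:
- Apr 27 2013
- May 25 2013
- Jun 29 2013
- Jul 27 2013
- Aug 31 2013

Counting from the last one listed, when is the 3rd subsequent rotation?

Every date is a Saturday; gaps 28, 35, 28, 35 days.
Each is the last Saturday of its month (at least one falls on the 29th or later, ruling out '4th Saturday').
Last Saturday of September 2013: Sep 28 2013.
October 2013 ends with Saturday Oct 26 2013.
Last Saturday of November 2013: Nov 30 2013.

Nov 30 2013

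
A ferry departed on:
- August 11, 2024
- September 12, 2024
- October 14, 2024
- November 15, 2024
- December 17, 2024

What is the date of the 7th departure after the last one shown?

July 29, 2025

Every event comes 32 days after the last (32, 32, 32, 32).
December 17, 2024 + 32 days = January 18, 2025.
January 18, 2025 + 32 days = February 19, 2025.
February 19, 2025 + 32 days = March 23, 2025.
March 23, 2025 + 32 days = April 24, 2025.
April 24, 2025 + 32 days = May 26, 2025.
May 26, 2025 + 32 days = June 27, 2025.
June 27, 2025 + 32 days = July 29, 2025.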